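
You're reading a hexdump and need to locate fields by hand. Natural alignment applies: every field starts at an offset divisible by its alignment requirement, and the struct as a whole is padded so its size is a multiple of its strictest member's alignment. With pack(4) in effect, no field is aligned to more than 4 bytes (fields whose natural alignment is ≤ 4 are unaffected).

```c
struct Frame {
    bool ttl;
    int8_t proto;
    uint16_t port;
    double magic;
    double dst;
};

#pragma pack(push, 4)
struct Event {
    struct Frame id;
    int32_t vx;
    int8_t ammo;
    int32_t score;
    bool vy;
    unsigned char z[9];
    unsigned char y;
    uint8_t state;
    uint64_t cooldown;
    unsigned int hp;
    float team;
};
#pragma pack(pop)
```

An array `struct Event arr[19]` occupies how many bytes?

Frame: @0: ttl [1B, align 1] → 1; @1: proto [1B, align 1] → 2; @2: port [2B, align 2] → 4; +4 pad (align 8); @8: magic [8B, align 8] → 16; @16: dst [8B, align 8] → 24; size 24, align 8
@0: id [24B, align 4] → 24
@24: vx [4B, align 4] → 28
@28: ammo [1B, align 1] → 29
+3 pad (align 4)
@32: score [4B, align 4] → 36
@36: vy [1B, align 1] → 37
@37: z [9B, align 1] → 46
@46: y [1B, align 1] → 47
@47: state [1B, align 1] → 48
@48: cooldown [8B, align 4] → 56
@56: hp [4B, align 4] → 60
@60: team [4B, align 4] → 64
size 64, align 4
array of 19: 19 × 64 = 1216

1216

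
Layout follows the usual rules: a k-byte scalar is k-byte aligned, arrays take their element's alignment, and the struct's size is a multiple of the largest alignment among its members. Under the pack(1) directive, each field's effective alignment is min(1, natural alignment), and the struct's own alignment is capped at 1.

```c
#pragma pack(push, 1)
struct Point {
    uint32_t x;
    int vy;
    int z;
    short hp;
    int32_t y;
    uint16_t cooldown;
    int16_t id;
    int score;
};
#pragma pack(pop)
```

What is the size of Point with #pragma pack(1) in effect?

x at 0 (size 4, align 1) → ends 4
vy at 4 (size 4, align 1) → ends 8
z at 8 (size 4, align 1) → ends 12
hp at 12 (size 2, align 1) → ends 14
y at 14 (size 4, align 1) → ends 18
cooldown at 18 (size 2, align 1) → ends 20
id at 20 (size 2, align 1) → ends 22
score at 22 (size 4, align 1) → ends 26
total 26 bytes, alignment 1

26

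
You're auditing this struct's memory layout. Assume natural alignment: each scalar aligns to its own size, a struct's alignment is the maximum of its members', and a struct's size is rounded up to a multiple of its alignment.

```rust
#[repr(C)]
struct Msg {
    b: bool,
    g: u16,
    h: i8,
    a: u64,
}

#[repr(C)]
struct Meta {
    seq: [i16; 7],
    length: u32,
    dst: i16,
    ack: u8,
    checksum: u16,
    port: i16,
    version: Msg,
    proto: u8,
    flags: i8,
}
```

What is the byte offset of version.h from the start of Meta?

Msg: b at 0 (size 1, align 1) → ends 1; pad 1 to align 2 for g; g at 2 (size 2, align 2) → ends 4; h at 4 (size 1, align 1) → ends 5; pad 3 to align 8 for a; a at 8 (size 8, align 8) → ends 16; total 16 bytes, alignment 8
seq at 0 (size 14, align 2) → ends 14
pad 2 to align 4 for length
length at 16 (size 4, align 4) → ends 20
dst at 20 (size 2, align 2) → ends 22
ack at 22 (size 1, align 1) → ends 23
pad 1 to align 2 for checksum
checksum at 24 (size 2, align 2) → ends 26
port at 26 (size 2, align 2) → ends 28
pad 4 to align 8 for version
version at 32 (size 16, align 8) → ends 48
within Msg: h at 4
32 + 4 = 36

36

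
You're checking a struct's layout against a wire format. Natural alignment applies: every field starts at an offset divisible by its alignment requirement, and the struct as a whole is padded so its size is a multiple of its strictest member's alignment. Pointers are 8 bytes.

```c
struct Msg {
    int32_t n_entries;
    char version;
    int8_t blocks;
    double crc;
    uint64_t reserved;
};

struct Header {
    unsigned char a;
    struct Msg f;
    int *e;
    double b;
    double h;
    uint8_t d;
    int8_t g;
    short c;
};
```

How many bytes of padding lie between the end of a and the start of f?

Msg: n_entries at 0 (size 4, align 4) → ends 4; version at 4 (size 1, align 1) → ends 5; blocks at 5 (size 1, align 1) → ends 6; pad 2 to align 8 for crc; crc at 8 (size 8, align 8) → ends 16; reserved at 16 (size 8, align 8) → ends 24; total 24 bytes, alignment 8
a at 0 (size 1, align 1) → ends 1
pad 7 to align 8 for f
f at 8 (size 24, align 8) → ends 32

7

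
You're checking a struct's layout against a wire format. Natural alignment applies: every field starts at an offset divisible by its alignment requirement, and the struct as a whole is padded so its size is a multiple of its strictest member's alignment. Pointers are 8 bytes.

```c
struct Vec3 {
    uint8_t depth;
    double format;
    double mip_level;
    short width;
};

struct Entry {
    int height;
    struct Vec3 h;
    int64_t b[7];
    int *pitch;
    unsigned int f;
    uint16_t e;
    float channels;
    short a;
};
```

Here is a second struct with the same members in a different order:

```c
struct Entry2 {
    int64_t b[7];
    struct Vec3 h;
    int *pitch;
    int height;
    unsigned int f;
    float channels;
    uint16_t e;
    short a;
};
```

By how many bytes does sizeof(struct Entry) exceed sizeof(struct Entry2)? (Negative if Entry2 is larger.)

8

Vec3: @0: depth [1B, align 1] → 1; +7 pad (align 8); @8: format [8B, align 8] → 16; @16: mip_level [8B, align 8] → 24; @24: width [2B, align 2] → 26; +6 tail pad (align 8); size 32, align 8
@0: height [4B, align 4] → 4
+4 pad (align 8)
@8: h [32B, align 8] → 40
@40: b [56B, align 8] → 96
@96: pitch [8B, align 8] → 104
@104: f [4B, align 4] → 108
@108: e [2B, align 2] → 110
+2 pad (align 4)
@112: channels [4B, align 4] → 116
@116: a [2B, align 2] → 118
+2 tail pad (align 8)
size 120, align 8
— Entry2 —
@0: b [56B, align 8] → 56
@56: h [32B, align 8] → 88
@88: pitch [8B, align 8] → 96
@96: height [4B, align 4] → 100
@100: f [4B, align 4] → 104
@104: channels [4B, align 4] → 108
@108: e [2B, align 2] → 110
@110: a [2B, align 2] → 112
size 112, align 8
120 − 112 = 8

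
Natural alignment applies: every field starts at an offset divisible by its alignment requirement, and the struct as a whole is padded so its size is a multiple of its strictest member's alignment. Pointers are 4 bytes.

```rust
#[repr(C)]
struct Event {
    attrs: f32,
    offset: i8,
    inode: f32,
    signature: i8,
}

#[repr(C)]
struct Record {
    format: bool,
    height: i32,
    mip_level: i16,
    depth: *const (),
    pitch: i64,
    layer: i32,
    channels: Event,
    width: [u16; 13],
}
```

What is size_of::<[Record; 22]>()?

Event: attrs at 0 (size 4, align 4) → ends 4; offset at 4 (size 1, align 1) → ends 5; pad 3 to align 4 for inode; inode at 8 (size 4, align 4) → ends 12; signature at 12 (size 1, align 1) → ends 13; tail pad 3 to reach multiple of 4; total 16 bytes, alignment 4
format at 0 (size 1, align 1) → ends 1
pad 3 to align 4 for height
height at 4 (size 4, align 4) → ends 8
mip_level at 8 (size 2, align 2) → ends 10
pad 2 to align 4 for depth
depth at 12 (size 4, align 4) → ends 16
pitch at 16 (size 8, align 8) → ends 24
layer at 24 (size 4, align 4) → ends 28
channels at 28 (size 16, align 4) → ends 44
width at 44 (size 26, align 2) → ends 70
tail pad 2 to reach multiple of 8
total 72 bytes, alignment 8
array of 22: 22 × 72 = 1584

1584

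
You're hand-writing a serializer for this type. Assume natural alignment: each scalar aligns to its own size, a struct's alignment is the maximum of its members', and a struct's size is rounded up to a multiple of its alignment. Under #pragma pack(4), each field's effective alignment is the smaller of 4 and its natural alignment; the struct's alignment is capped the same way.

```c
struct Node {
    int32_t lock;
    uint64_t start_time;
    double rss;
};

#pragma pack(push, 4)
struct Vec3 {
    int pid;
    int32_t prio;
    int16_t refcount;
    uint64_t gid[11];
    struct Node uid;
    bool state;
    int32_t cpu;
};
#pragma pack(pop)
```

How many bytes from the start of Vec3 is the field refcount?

Node: 0..4  lock  (4B, 4-aligned); 4..8  -- padding (4B); 8..16  start_time  (8B, 8-aligned); 16..24  rss  (8B, 8-aligned); sizeof = 24, alignof = 8
0..4  pid  (4B, 4-aligned)
4..8  prio  (4B, 4-aligned)
8..10  refcount  (2B, 2-aligned)

8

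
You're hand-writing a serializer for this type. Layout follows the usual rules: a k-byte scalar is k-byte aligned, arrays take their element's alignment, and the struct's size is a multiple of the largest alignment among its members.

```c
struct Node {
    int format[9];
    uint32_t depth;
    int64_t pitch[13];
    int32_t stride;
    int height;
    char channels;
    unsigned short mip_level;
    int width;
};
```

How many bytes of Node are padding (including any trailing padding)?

1

0..36  format  (36B, 4-aligned)
36..40  depth  (4B, 4-aligned)
40..144  pitch  (104B, 8-aligned)
144..148  stride  (4B, 4-aligned)
148..152  height  (4B, 4-aligned)
152..153  channels  (1B, 1-aligned)
153..154  -- padding (1B)
154..156  mip_level  (2B, 2-aligned)
156..160  width  (4B, 4-aligned)
sizeof = 160, alignof = 8
data bytes 159, size 160 → padding 1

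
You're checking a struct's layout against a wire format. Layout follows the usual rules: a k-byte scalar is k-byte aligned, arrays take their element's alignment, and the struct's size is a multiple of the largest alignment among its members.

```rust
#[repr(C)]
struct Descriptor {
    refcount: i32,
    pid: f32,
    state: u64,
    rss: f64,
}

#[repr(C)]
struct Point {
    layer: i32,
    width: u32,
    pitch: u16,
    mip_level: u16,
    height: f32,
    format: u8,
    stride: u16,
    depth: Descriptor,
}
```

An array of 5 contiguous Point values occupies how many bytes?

240

Descriptor: @0: refcount [4B, align 4] → 4; @4: pid [4B, align 4] → 8; @8: state [8B, align 8] → 16; @16: rss [8B, align 8] → 24; size 24, align 8
@0: layer [4B, align 4] → 4
@4: width [4B, align 4] → 8
@8: pitch [2B, align 2] → 10
@10: mip_level [2B, align 2] → 12
@12: height [4B, align 4] → 16
@16: format [1B, align 1] → 17
+1 pad (align 2)
@18: stride [2B, align 2] → 20
+4 pad (align 8)
@24: depth [24B, align 8] → 48
size 48, align 8
array of 5: 5 × 48 = 240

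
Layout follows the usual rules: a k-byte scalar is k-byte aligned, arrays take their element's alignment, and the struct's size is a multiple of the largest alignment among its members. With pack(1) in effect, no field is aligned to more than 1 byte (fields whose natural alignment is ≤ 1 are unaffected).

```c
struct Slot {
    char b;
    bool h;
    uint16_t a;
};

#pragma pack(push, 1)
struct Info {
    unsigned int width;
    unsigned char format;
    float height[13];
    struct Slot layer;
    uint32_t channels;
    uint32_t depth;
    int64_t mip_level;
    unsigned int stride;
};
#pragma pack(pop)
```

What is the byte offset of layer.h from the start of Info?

Slot: b at 0 (size 1, align 1) → ends 1; h at 1 (size 1, align 1) → ends 2; a at 2 (size 2, align 2) → ends 4; total 4 bytes, alignment 2
width at 0 (size 4, align 1) → ends 4
format at 4 (size 1, align 1) → ends 5
height at 5 (size 52, align 1) → ends 57
layer at 57 (size 4, align 1) → ends 61
within Slot: h at 1
57 + 1 = 58

58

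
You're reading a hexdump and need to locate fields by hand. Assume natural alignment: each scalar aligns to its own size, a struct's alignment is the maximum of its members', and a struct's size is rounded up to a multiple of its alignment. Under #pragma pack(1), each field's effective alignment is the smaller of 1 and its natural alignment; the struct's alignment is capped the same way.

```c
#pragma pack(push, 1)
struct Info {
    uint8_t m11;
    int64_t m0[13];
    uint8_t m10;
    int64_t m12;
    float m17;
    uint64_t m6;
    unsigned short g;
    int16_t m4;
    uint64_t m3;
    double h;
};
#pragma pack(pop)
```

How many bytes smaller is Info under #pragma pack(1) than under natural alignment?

22

natural layout:
  0..1  m11  (1B, 1-aligned)
  1..8  -- padding (7B)
  8..112  m0  (104B, 8-aligned)
  112..113  m10  (1B, 1-aligned)
  113..120  -- padding (7B)
  120..128  m12  (8B, 8-aligned)
  128..132  m17  (4B, 4-aligned)
  132..136  -- padding (4B)
  136..144  m6  (8B, 8-aligned)
  144..146  g  (2B, 2-aligned)
  146..148  m4  (2B, 2-aligned)
  148..152  -- padding (4B)
  152..160  m3  (8B, 8-aligned)
  160..168  h  (8B, 8-aligned)
  sizeof = 168, alignof = 8
packed(1) layout:
  0..1  m11  (1B, 1-aligned)
  1..105  m0  (104B, 1-aligned)
  105..106  m10  (1B, 1-aligned)
  106..114  m12  (8B, 1-aligned)
  114..118  m17  (4B, 1-aligned)
  118..126  m6  (8B, 1-aligned)
  126..128  g  (2B, 1-aligned)
  128..130  m4  (2B, 1-aligned)
  130..138  m3  (8B, 1-aligned)
  138..146  h  (8B, 1-aligned)
  sizeof = 146, alignof = 1
168 − 146 = 22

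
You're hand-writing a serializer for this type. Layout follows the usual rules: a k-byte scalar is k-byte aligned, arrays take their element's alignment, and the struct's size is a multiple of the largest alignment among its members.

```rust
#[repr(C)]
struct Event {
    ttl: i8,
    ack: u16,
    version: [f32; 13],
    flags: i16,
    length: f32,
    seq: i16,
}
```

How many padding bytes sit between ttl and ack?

1

0..1  ttl  (1B, 1-aligned)
1..2  -- padding (1B)
2..4  ack  (2B, 2-aligned)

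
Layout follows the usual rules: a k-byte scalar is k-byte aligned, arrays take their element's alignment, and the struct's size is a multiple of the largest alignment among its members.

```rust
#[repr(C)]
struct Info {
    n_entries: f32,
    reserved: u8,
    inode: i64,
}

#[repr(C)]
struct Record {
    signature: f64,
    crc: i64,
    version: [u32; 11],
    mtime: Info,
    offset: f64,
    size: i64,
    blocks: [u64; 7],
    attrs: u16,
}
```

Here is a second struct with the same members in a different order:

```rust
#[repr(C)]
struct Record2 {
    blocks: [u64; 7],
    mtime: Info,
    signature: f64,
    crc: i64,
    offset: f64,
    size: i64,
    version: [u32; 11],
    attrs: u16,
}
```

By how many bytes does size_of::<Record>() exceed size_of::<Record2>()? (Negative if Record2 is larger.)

Info: n_entries at 0 (size 4, align 4) → ends 4; reserved at 4 (size 1, align 1) → ends 5; pad 3 to align 8 for inode; inode at 8 (size 8, align 8) → ends 16; total 16 bytes, alignment 8
signature at 0 (size 8, align 8) → ends 8
crc at 8 (size 8, align 8) → ends 16
version at 16 (size 44, align 4) → ends 60
pad 4 to align 8 for mtime
mtime at 64 (size 16, align 8) → ends 80
offset at 80 (size 8, align 8) → ends 88
size at 88 (size 8, align 8) → ends 96
blocks at 96 (size 56, align 8) → ends 152
attrs at 152 (size 2, align 2) → ends 154
tail pad 6 to reach multiple of 8
total 160 bytes, alignment 8
— Record2 —
blocks at 0 (size 56, align 8) → ends 56
mtime at 56 (size 16, align 8) → ends 72
signature at 72 (size 8, align 8) → ends 80
crc at 80 (size 8, align 8) → ends 88
offset at 88 (size 8, align 8) → ends 96
size at 96 (size 8, align 8) → ends 104
version at 104 (size 44, align 4) → ends 148
attrs at 148 (size 2, align 2) → ends 150
tail pad 2 to reach multiple of 8
total 152 bytes, alignment 8
160 − 152 = 8

8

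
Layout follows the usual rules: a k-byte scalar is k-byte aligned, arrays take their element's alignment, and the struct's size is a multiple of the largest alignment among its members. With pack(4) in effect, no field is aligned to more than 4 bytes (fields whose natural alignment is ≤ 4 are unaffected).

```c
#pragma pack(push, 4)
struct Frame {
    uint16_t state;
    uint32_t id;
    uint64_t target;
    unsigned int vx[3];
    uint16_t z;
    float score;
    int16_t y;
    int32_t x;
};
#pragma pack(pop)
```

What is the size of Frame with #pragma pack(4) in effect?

44

state at 0 (size 2, align 2) → ends 2
pad 2 to align 4 for id
id at 4 (size 4, align 4) → ends 8
target at 8 (size 8, align 4) → ends 16
vx at 16 (size 12, align 4) → ends 28
z at 28 (size 2, align 2) → ends 30
pad 2 to align 4 for score
score at 32 (size 4, align 4) → ends 36
y at 36 (size 2, align 2) → ends 38
pad 2 to align 4 for x
x at 40 (size 4, align 4) → ends 44
total 44 bytes, alignment 4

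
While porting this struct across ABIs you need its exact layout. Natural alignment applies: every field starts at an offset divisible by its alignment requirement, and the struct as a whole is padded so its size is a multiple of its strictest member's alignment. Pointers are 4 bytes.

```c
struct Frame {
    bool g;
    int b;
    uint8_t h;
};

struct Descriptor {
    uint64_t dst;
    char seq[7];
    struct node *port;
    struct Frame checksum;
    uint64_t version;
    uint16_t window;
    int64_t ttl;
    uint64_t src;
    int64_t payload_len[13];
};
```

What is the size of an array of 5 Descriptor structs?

Frame: 0..1  g  (1B, 1-aligned); 1..4  -- padding (3B); 4..8  b  (4B, 4-aligned); 8..9  h  (1B, 1-aligned); 9..12  -- tail padding (3B); sizeof = 12, alignof = 4
0..8  dst  (8B, 8-aligned)
8..15  seq  (7B, 1-aligned)
15..16  -- padding (1B)
16..20  port  (4B, 4-aligned)
20..32  checksum  (12B, 4-aligned)
32..40  version  (8B, 8-aligned)
40..42  window  (2B, 2-aligned)
42..48  -- padding (6B)
48..56  ttl  (8B, 8-aligned)
56..64  src  (8B, 8-aligned)
64..168  payload_len  (104B, 8-aligned)
sizeof = 168, alignof = 8
array of 5: 5 × 168 = 840

840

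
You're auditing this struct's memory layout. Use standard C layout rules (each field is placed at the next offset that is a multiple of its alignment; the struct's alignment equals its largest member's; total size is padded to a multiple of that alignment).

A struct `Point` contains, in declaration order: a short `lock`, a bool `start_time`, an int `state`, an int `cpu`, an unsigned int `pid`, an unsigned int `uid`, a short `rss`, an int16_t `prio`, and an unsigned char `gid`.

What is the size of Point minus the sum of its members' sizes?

0..2  lock  (2B, 2-aligned)
2..3  start_time  (1B, 1-aligned)
3..4  -- padding (1B)
4..8  state  (4B, 4-aligned)
8..12  cpu  (4B, 4-aligned)
12..16  pid  (4B, 4-aligned)
16..20  uid  (4B, 4-aligned)
20..22  rss  (2B, 2-aligned)
22..24  prio  (2B, 2-aligned)
24..25  gid  (1B, 1-aligned)
25..28  -- tail padding (3B)
sizeof = 28, alignof = 4
data bytes 24, size 28 → padding 4

4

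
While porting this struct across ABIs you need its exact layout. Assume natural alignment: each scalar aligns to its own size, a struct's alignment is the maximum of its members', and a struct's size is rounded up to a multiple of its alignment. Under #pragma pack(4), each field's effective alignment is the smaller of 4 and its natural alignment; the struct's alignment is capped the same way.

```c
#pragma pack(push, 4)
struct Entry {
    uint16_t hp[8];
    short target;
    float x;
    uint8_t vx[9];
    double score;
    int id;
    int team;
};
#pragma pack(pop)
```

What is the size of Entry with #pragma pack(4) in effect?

@0: hp [16B, align 2] → 16
@16: target [2B, align 2] → 18
+2 pad (align 4)
@20: x [4B, align 4] → 24
@24: vx [9B, align 1] → 33
+3 pad (align 4)
@36: score [8B, align 4] → 44
@44: id [4B, align 4] → 48
@48: team [4B, align 4] → 52
size 52, align 4

52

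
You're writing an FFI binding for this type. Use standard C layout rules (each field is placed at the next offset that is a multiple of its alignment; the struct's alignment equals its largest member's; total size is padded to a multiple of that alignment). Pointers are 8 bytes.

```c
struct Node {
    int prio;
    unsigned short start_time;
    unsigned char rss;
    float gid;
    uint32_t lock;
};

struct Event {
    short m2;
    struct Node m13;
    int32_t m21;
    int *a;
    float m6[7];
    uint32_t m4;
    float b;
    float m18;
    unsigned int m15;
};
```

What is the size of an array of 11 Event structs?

Node: @0: prio [4B, align 4] → 4; @4: start_time [2B, align 2] → 6; @6: rss [1B, align 1] → 7; +1 pad (align 4); @8: gid [4B, align 4] → 12; @12: lock [4B, align 4] → 16; size 16, align 4
@0: m2 [2B, align 2] → 2
+2 pad (align 4)
@4: m13 [16B, align 4] → 20
@20: m21 [4B, align 4] → 24
@24: a [8B, align 8] → 32
@32: m6 [28B, align 4] → 60
@60: m4 [4B, align 4] → 64
@64: b [4B, align 4] → 68
@68: m18 [4B, align 4] → 72
@72: m15 [4B, align 4] → 76
+4 tail pad (align 8)
size 80, align 8
array of 11: 11 × 80 = 880

880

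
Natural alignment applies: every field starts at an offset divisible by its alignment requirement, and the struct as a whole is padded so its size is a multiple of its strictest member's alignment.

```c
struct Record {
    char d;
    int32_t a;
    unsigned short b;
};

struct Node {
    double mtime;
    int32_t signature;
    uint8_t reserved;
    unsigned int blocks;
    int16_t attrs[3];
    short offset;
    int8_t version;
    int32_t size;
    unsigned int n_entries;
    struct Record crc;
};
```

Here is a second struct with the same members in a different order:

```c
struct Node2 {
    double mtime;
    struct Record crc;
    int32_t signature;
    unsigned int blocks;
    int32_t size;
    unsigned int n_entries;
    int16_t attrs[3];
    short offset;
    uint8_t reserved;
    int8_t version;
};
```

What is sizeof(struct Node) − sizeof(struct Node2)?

Record: d at 0 (size 1, align 1) → ends 1; pad 3 to align 4 for a; a at 4 (size 4, align 4) → ends 8; b at 8 (size 2, align 2) → ends 10; tail pad 2 to reach multiple of 4; total 12 bytes, alignment 4
mtime at 0 (size 8, align 8) → ends 8
signature at 8 (size 4, align 4) → ends 12
reserved at 12 (size 1, align 1) → ends 13
pad 3 to align 4 for blocks
blocks at 16 (size 4, align 4) → ends 20
attrs at 20 (size 6, align 2) → ends 26
offset at 26 (size 2, align 2) → ends 28
version at 28 (size 1, align 1) → ends 29
pad 3 to align 4 for size
size at 32 (size 4, align 4) → ends 36
n_entries at 36 (size 4, align 4) → ends 40
crc at 40 (size 12, align 4) → ends 52
tail pad 4 to reach multiple of 8
total 56 bytes, alignment 8
— Node2 —
mtime at 0 (size 8, align 8) → ends 8
crc at 8 (size 12, align 4) → ends 20
signature at 20 (size 4, align 4) → ends 24
blocks at 24 (size 4, align 4) → ends 28
size at 28 (size 4, align 4) → ends 32
n_entries at 32 (size 4, align 4) → ends 36
attrs at 36 (size 6, align 2) → ends 42
offset at 42 (size 2, align 2) → ends 44
reserved at 44 (size 1, align 1) → ends 45
version at 45 (size 1, align 1) → ends 46
tail pad 2 to reach multiple of 8
total 48 bytes, alignment 8
56 − 48 = 8

8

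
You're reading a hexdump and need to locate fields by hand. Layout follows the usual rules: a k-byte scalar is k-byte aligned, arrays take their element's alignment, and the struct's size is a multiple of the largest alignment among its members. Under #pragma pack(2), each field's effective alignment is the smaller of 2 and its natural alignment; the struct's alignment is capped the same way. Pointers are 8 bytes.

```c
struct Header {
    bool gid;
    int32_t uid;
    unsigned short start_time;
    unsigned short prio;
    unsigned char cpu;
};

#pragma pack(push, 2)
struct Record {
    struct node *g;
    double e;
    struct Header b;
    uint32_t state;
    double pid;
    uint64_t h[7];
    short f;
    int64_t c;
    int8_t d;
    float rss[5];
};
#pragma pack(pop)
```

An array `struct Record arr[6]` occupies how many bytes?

792

Header: 0..1  gid  (1B, 1-aligned); 1..4  -- padding (3B); 4..8  uid  (4B, 4-aligned); 8..10  start_time  (2B, 2-aligned); 10..12  prio  (2B, 2-aligned); 12..13  cpu  (1B, 1-aligned); 13..16  -- tail padding (3B); sizeof = 16, alignof = 4
0..8  g  (8B, 2-aligned)
8..16  e  (8B, 2-aligned)
16..32  b  (16B, 2-aligned)
32..36  state  (4B, 2-aligned)
36..44  pid  (8B, 2-aligned)
44..100  h  (56B, 2-aligned)
100..102  f  (2B, 2-aligned)
102..110  c  (8B, 2-aligned)
110..111  d  (1B, 1-aligned)
111..112  -- padding (1B)
112..132  rss  (20B, 2-aligned)
sizeof = 132, alignof = 2
array of 6: 6 × 132 = 792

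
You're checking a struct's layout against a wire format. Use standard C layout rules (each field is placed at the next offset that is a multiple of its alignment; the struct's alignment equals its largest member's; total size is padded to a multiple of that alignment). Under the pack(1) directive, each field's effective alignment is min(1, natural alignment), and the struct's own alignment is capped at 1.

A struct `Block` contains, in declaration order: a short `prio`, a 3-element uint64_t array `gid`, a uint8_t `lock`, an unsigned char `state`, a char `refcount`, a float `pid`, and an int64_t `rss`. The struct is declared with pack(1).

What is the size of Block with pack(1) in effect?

prio at 0 (size 2, align 1) → ends 2
gid at 2 (size 24, align 1) → ends 26
lock at 26 (size 1, align 1) → ends 27
state at 27 (size 1, align 1) → ends 28
refcount at 28 (size 1, align 1) → ends 29
pid at 29 (size 4, align 1) → ends 33
rss at 33 (size 8, align 1) → ends 41
total 41 bytes, alignment 1

41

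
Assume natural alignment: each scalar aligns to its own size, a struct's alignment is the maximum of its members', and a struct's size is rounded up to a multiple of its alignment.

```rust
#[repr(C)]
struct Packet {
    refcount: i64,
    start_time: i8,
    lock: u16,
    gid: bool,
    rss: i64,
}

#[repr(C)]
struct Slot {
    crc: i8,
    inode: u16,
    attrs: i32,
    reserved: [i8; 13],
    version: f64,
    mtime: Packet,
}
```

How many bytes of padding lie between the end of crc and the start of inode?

Packet: refcount at 0 (size 8, align 8) → ends 8; start_time at 8 (size 1, align 1) → ends 9; pad 1 to align 2 for lock; lock at 10 (size 2, align 2) → ends 12; gid at 12 (size 1, align 1) → ends 13; pad 3 to align 8 for rss; rss at 16 (size 8, align 8) → ends 24; total 24 bytes, alignment 8
crc at 0 (size 1, align 1) → ends 1
pad 1 to align 2 for inode
inode at 2 (size 2, align 2) → ends 4

1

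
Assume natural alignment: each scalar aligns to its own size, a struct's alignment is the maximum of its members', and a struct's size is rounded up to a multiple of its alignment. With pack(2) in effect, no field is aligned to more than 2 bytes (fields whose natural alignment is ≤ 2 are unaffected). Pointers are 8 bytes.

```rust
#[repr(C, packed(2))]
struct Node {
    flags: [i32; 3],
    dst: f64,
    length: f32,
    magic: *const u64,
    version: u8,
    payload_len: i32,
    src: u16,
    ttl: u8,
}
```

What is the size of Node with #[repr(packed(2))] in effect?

flags at 0 (size 12, align 2) → ends 12
dst at 12 (size 8, align 2) → ends 20
length at 20 (size 4, align 2) → ends 24
magic at 24 (size 8, align 2) → ends 32
version at 32 (size 1, align 1) → ends 33
pad 1 to align 2 for payload_len
payload_len at 34 (size 4, align 2) → ends 38
src at 38 (size 2, align 2) → ends 40
ttl at 40 (size 1, align 1) → ends 41
tail pad 1 to reach multiple of 2
total 42 bytes, alignment 2

42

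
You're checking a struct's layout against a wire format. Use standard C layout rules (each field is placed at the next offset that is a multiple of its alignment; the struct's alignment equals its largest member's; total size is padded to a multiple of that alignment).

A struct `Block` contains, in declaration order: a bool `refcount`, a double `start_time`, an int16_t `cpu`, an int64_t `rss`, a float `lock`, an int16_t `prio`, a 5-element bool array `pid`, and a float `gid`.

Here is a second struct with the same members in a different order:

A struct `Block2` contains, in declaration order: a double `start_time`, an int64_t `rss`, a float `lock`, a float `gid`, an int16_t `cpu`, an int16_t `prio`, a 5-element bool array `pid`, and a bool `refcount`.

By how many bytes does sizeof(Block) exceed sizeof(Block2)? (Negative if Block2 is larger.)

0..1  refcount  (1B, 1-aligned)
1..8  -- padding (7B)
8..16  start_time  (8B, 8-aligned)
16..18  cpu  (2B, 2-aligned)
18..24  -- padding (6B)
24..32  rss  (8B, 8-aligned)
32..36  lock  (4B, 4-aligned)
36..38  prio  (2B, 2-aligned)
38..43  pid  (5B, 1-aligned)
43..44  -- padding (1B)
44..48  gid  (4B, 4-aligned)
sizeof = 48, alignof = 8
— Block2 —
0..8  start_time  (8B, 8-aligned)
8..16  rss  (8B, 8-aligned)
16..20  lock  (4B, 4-aligned)
20..24  gid  (4B, 4-aligned)
24..26  cpu  (2B, 2-aligned)
26..28  prio  (2B, 2-aligned)
28..33  pid  (5B, 1-aligned)
33..34  refcount  (1B, 1-aligned)
34..40  -- tail padding (6B)
sizeof = 40, alignof = 8
48 − 40 = 8

8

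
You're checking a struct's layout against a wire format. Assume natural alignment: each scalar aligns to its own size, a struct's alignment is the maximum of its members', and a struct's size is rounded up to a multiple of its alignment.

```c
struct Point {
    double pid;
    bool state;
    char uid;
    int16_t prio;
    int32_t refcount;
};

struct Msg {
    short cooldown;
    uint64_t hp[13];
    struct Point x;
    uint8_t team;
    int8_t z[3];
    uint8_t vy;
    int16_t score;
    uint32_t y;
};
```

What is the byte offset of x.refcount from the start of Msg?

124

Point: pid at 0 (size 8, align 8) → ends 8; state at 8 (size 1, align 1) → ends 9; uid at 9 (size 1, align 1) → ends 10; prio at 10 (size 2, align 2) → ends 12; refcount at 12 (size 4, align 4) → ends 16; total 16 bytes, alignment 8
cooldown at 0 (size 2, align 2) → ends 2
pad 6 to align 8 for hp
hp at 8 (size 104, align 8) → ends 112
x at 112 (size 16, align 8) → ends 128
within Point: refcount at 12
112 + 12 = 124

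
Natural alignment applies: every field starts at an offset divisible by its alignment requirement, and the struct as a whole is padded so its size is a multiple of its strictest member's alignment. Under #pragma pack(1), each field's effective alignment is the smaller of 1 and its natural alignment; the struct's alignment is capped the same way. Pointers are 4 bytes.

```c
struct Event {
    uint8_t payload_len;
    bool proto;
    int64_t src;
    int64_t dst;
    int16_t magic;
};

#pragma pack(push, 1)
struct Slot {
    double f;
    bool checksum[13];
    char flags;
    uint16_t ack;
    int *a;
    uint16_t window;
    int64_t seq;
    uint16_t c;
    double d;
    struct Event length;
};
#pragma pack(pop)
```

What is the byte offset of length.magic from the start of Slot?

Event: payload_len at 0 (size 1, align 1) → ends 1; proto at 1 (size 1, align 1) → ends 2; pad 6 to align 8 for src; src at 8 (size 8, align 8) → ends 16; dst at 16 (size 8, align 8) → ends 24; magic at 24 (size 2, align 2) → ends 26; tail pad 6 to reach multiple of 8; total 32 bytes, alignment 8
f at 0 (size 8, align 1) → ends 8
checksum at 8 (size 13, align 1) → ends 21
flags at 21 (size 1, align 1) → ends 22
ack at 22 (size 2, align 1) → ends 24
a at 24 (size 4, align 1) → ends 28
window at 28 (size 2, align 1) → ends 30
seq at 30 (size 8, align 1) → ends 38
c at 38 (size 2, align 1) → ends 40
d at 40 (size 8, align 1) → ends 48
length at 48 (size 32, align 1) → ends 80
within Event: magic at 24
48 + 24 = 72

72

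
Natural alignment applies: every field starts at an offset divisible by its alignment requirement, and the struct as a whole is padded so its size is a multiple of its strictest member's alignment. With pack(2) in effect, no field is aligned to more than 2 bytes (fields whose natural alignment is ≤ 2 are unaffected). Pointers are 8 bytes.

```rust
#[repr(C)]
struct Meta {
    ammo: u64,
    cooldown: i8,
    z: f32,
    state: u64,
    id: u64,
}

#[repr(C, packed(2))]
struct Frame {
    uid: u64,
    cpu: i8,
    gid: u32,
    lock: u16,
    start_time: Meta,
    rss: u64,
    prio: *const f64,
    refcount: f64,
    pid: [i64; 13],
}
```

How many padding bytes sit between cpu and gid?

Meta: 0..8  ammo  (8B, 8-aligned); 8..9  cooldown  (1B, 1-aligned); 9..12  -- padding (3B); 12..16  z  (4B, 4-aligned); 16..24  state  (8B, 8-aligned); 24..32  id  (8B, 8-aligned); sizeof = 32, alignof = 8
0..8  uid  (8B, 2-aligned)
8..9  cpu  (1B, 1-aligned)
9..10  -- padding (1B)
10..14  gid  (4B, 2-aligned)

1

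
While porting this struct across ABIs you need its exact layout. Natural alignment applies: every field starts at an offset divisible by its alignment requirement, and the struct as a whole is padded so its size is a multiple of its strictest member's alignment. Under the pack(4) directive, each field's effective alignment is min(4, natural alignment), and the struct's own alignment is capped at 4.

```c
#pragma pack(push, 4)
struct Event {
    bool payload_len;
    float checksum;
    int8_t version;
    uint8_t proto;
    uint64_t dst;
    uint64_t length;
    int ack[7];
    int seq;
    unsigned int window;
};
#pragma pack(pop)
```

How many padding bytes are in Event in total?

0..1  payload_len  (1B, 1-aligned)
1..4  -- padding (3B)
4..8  checksum  (4B, 4-aligned)
8..9  version  (1B, 1-aligned)
9..10  proto  (1B, 1-aligned)
10..12  -- padding (2B)
12..20  dst  (8B, 4-aligned)
20..28  length  (8B, 4-aligned)
28..56  ack  (28B, 4-aligned)
56..60  seq  (4B, 4-aligned)
60..64  window  (4B, 4-aligned)
sizeof = 64, alignof = 4
data bytes 59, size 64 → padding 5

5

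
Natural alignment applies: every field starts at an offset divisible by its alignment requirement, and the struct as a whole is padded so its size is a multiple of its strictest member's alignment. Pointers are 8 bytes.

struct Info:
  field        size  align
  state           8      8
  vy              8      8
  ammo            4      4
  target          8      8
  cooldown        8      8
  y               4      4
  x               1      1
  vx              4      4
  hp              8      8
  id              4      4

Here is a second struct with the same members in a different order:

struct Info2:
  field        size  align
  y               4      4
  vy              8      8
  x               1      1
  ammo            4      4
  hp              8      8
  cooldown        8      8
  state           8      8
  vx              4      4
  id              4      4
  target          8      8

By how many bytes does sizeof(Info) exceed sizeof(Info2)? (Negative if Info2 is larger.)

@0: state [8B, align 8] → 8
@8: vy [8B, align 8] → 16
@16: ammo [4B, align 4] → 20
+4 pad (align 8)
@24: target [8B, align 8] → 32
@32: cooldown [8B, align 8] → 40
@40: y [4B, align 4] → 44
@44: x [1B, align 1] → 45
+3 pad (align 4)
@48: vx [4B, align 4] → 52
+4 pad (align 8)
@56: hp [8B, align 8] → 64
@64: id [4B, align 4] → 68
+4 tail pad (align 8)
size 72, align 8
— Info2 —
@0: y [4B, align 4] → 4
+4 pad (align 8)
@8: vy [8B, align 8] → 16
@16: x [1B, align 1] → 17
+3 pad (align 4)
@20: ammo [4B, align 4] → 24
@24: hp [8B, align 8] → 32
@32: cooldown [8B, align 8] → 40
@40: state [8B, align 8] → 48
@48: vx [4B, align 4] → 52
@52: id [4B, align 4] → 56
@56: target [8B, align 8] → 64
size 64, align 8
72 − 64 = 8

8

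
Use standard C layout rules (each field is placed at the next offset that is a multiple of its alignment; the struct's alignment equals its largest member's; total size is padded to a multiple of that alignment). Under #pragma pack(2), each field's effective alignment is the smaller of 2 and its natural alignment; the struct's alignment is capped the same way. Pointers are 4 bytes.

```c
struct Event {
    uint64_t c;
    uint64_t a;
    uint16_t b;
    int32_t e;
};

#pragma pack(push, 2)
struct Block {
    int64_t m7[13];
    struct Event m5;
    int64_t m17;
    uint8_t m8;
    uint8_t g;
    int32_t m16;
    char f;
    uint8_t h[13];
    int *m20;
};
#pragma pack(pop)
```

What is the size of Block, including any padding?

160 bytes

Event: @0: c [8B, align 8] → 8; @8: a [8B, align 8] → 16; @16: b [2B, align 2] → 18; +2 pad (align 4); @20: e [4B, align 4] → 24; size 24, align 8
@0: m7 [104B, align 2] → 104
@104: m5 [24B, align 2] → 128
@128: m17 [8B, align 2] → 136
@136: m8 [1B, align 1] → 137
@137: g [1B, align 1] → 138
@138: m16 [4B, align 2] → 142
@142: f [1B, align 1] → 143
@143: h [13B, align 1] → 156
@156: m20 [4B, align 2] → 160
size 160, align 2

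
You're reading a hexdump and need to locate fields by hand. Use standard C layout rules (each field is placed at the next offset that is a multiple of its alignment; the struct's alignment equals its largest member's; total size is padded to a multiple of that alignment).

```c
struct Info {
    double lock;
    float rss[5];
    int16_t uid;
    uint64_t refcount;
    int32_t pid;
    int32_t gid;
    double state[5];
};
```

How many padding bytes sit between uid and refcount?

2

lock at 0 (size 8, align 8) → ends 8
rss at 8 (size 20, align 4) → ends 28
uid at 28 (size 2, align 2) → ends 30
pad 2 to align 8 for refcount
refcount at 32 (size 8, align 8) → ends 40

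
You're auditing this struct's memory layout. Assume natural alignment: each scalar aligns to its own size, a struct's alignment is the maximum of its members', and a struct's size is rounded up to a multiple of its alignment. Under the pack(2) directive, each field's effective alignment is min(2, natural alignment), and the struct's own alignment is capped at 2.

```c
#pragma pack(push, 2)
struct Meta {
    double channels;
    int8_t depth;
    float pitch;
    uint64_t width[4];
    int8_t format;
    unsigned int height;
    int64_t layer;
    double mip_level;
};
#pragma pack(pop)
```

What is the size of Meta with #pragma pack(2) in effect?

68

channels at 0 (size 8, align 2) → ends 8
depth at 8 (size 1, align 1) → ends 9
pad 1 to align 2 for pitch
pitch at 10 (size 4, align 2) → ends 14
width at 14 (size 32, align 2) → ends 46
format at 46 (size 1, align 1) → ends 47
pad 1 to align 2 for height
height at 48 (size 4, align 2) → ends 52
layer at 52 (size 8, align 2) → ends 60
mip_level at 60 (size 8, align 2) → ends 68
total 68 bytes, alignment 2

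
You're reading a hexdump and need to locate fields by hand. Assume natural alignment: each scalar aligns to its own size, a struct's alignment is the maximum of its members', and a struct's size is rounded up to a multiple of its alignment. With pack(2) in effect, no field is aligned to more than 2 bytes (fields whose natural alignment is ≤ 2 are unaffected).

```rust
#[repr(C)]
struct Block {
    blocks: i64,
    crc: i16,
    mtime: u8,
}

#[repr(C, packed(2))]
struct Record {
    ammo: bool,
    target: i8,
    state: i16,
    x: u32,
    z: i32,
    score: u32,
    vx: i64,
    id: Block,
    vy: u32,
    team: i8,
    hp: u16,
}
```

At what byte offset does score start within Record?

Block: blocks at 0 (size 8, align 8) → ends 8; crc at 8 (size 2, align 2) → ends 10; mtime at 10 (size 1, align 1) → ends 11; tail pad 5 to reach multiple of 8; total 16 bytes, alignment 8
ammo at 0 (size 1, align 1) → ends 1
target at 1 (size 1, align 1) → ends 2
state at 2 (size 2, align 2) → ends 4
x at 4 (size 4, align 2) → ends 8
z at 8 (size 4, align 2) → ends 12
score at 12 (size 4, align 2) → ends 16

12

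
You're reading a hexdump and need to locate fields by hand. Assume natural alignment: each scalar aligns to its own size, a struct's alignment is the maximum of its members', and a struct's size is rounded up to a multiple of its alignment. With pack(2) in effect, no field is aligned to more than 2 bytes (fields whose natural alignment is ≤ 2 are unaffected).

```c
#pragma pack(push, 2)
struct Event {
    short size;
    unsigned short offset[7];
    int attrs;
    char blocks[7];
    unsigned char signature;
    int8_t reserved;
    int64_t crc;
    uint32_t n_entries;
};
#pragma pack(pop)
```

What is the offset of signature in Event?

@0: size [2B, align 2] → 2
@2: offset [14B, align 2] → 16
@16: attrs [4B, align 2] → 20
@20: blocks [7B, align 1] → 27
@27: signature [1B, align 1] → 28

27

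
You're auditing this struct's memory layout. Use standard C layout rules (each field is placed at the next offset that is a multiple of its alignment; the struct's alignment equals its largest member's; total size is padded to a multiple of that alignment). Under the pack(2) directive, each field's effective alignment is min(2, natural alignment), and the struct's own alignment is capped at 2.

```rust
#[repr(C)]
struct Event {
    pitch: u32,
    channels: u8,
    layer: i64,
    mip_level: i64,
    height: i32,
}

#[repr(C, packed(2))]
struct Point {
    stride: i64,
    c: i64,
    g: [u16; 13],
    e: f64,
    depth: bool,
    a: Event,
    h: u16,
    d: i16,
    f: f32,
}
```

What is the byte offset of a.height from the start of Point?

76

Event: 0..4  pitch  (4B, 4-aligned); 4..5  channels  (1B, 1-aligned); 5..8  -- padding (3B); 8..16  layer  (8B, 8-aligned); 16..24  mip_level  (8B, 8-aligned); 24..28  height  (4B, 4-aligned); 28..32  -- tail padding (4B); sizeof = 32, alignof = 8
0..8  stride  (8B, 2-aligned)
8..16  c  (8B, 2-aligned)
16..42  g  (26B, 2-aligned)
42..50  e  (8B, 2-aligned)
50..51  depth  (1B, 1-aligned)
51..52  -- padding (1B)
52..84  a  (32B, 2-aligned)
within Event: height at 24
52 + 24 = 76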